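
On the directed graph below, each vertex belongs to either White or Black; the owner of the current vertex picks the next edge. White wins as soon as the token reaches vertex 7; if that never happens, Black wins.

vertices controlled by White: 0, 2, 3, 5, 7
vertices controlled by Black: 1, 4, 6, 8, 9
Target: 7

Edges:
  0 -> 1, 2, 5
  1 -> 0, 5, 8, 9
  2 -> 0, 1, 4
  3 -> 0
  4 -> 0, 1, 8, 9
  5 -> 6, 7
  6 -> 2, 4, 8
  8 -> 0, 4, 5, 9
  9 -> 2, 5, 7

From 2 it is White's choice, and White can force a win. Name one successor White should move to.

0

A0 = {7}
A1: add {5} — 5 (White) has 5→7.
A2: add {0} — 0 (White) has 0→5.
A3: add {2, 3} — 2 (White) has 2→0; 3 (White) has 3→0.
A4: add {9} — 9 (Black): all of {2, 5, 7} already in.
A5 = A4; e.g. 1 (Black) can still go to 8. Fixed point.
From 2, successor 0 is in the attractor (rank 2); the other successors 1, 4 are not.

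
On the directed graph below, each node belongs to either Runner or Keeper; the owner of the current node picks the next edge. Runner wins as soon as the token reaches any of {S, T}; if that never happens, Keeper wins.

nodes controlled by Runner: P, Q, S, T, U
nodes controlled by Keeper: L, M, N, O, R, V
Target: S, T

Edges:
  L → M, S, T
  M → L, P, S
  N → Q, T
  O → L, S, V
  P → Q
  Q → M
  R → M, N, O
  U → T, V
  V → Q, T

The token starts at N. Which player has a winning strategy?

A0 = {S, T}
A1: add {U} — U (Runner) has U→T.
A2 = A1; e.g. L (Keeper) can still go to M. Fixed point.
N never enters the attractor, so Keeper can avoid the target forever.

Keeper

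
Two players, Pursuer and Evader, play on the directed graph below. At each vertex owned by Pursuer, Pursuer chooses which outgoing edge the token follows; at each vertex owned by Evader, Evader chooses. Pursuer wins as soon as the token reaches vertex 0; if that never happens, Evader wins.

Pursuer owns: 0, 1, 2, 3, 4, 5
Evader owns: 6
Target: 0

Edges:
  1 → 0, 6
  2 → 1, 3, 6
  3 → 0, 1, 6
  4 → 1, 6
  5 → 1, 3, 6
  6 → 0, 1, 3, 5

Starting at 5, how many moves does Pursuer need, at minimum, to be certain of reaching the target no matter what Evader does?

2

A0 = {0}
A1: add {1, 3} — 1 (Pursuer) has 1→0; 3 (Pursuer) has 3→0.
A2: add {2, 4, 5} — 2 (Pursuer) has 2→1; 4 (Pursuer) has 4→1; 5 (Pursuer) has 5→1.
5 enters the attractor at level 2, so Pursuer can force the target in 2 moves from there.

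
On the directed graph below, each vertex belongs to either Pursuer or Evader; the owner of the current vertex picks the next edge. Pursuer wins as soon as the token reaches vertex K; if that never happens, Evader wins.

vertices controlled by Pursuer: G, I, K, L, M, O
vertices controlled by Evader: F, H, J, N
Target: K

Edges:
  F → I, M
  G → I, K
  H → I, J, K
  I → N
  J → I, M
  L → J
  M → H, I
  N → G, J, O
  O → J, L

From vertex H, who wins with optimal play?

A0 = {K}
A1: add {G} — G (Pursuer) has G→K.
A2 = A1; e.g. F (Evader) can still go to I. Fixed point.
H never enters the attractor, so Evader can avoid the target forever.

Evader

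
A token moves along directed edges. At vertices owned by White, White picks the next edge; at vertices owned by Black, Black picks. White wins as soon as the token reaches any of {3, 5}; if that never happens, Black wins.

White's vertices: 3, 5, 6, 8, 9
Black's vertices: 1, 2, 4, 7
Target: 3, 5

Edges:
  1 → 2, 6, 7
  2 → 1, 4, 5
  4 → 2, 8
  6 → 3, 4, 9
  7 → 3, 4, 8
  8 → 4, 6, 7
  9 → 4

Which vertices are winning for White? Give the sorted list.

A0 = {3, 5}
A1: add {6} — 6 (White) has 6→3.
A2: add {8} — 8 (White) has 8→6.
A3 = A2; e.g. 1 (Black) can still go to 2. Fixed point.
White's winning region = {3, 5, 6, 8}.

3, 5, 6, 8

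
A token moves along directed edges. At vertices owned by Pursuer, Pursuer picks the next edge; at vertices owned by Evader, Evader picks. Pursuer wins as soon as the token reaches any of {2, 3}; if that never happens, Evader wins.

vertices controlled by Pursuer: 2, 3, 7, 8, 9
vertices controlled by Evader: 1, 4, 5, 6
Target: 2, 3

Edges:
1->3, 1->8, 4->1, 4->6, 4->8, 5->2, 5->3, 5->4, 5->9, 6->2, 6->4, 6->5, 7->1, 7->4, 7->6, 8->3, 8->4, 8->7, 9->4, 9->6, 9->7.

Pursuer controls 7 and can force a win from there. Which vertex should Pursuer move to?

A0 = {2, 3}
A1: add {8} — 8 (Pursuer) has 8→3.
A2: add {1} — 1 (Evader): all of {3, 8} already in.
A3: add {7} — 7 (Pursuer) has 7→1.
A4: add {9} — 9 (Pursuer) has 9→7.
A5 = A4; e.g. 4 (Evader) can still go to 6. Fixed point.
From 7, successor 1 is in the attractor (rank 2); the other successors 4, 6 are not.

1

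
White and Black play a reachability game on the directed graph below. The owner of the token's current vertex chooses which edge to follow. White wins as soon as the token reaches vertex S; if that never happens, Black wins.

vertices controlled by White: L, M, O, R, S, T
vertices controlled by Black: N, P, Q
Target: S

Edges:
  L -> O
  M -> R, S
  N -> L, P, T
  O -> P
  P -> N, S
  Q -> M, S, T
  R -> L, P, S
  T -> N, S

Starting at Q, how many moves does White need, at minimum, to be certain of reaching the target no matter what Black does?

A0 = {S}
A1: add {M, R, T} — M (White) has M→S; R (White) has R→S; T (White) has T→S.
A2: add {Q} — Q (Black): all of {M, S, T} already in.
A3 = A2; e.g. L (White) has no edge into A2. Fixed point.
Q enters the attractor at level 2, so White can force the target in 2 moves from there.

2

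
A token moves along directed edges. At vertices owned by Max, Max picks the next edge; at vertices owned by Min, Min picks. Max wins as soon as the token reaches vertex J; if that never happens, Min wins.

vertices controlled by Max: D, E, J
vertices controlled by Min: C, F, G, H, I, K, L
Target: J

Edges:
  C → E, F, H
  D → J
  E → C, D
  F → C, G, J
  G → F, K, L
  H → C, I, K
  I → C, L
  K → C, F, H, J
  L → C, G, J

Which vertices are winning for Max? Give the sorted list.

A0 = {J}
A1: add {D} — D (Max) has D→J.
A2: add {E} — E (Max) has E→D.
A3 = A2; e.g. C (Min) can still go to F. Fixed point.
Max's winning region = {D, E, J}.

D, E, J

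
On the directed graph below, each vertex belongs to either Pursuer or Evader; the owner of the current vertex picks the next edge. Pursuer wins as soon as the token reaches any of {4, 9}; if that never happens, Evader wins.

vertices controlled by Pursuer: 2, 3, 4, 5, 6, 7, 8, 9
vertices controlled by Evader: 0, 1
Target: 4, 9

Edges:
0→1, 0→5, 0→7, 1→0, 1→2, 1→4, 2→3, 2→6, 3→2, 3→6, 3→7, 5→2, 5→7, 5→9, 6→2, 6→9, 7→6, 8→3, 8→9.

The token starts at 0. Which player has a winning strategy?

A0 = {4, 9}
A1: add {5, 6, 8} — 5 (Pursuer) has 5→9; 6 (Pursuer) has 6→9; 8 (Pursuer) has 8→9.
A2: add {2, 3, 7} — 2 (Pursuer) has 2→6; 3 (Pursuer) has 3→6; 7 (Pursuer) has 7→6.
A3 = A2; e.g. 0 (Evader) can still go to 1. Fixed point.
0 never enters the attractor, so Evader can avoid the target forever.

Evader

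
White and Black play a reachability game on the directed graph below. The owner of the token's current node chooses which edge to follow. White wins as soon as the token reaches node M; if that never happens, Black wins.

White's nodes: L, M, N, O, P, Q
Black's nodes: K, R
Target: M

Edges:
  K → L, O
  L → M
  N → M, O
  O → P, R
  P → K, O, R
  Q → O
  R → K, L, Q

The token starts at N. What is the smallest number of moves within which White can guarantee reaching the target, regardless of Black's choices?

A0 = {M}
A1: add {L, N} — L (White) has L→M; N (White) has N→M.
A2 = A1; e.g. K (Black) can still go to O. Fixed point.
N enters the attractor at level 1, so White can force the target in 1 move from there.

1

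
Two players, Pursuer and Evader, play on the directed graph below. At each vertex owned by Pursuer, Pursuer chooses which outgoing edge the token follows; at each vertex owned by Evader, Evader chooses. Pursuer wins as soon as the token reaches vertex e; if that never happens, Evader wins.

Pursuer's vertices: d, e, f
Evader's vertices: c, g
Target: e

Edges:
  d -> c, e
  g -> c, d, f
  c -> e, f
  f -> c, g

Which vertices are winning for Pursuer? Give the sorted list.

A0 = {e}
A1: add {d} — d (Pursuer) has d→e.
A2 = A1; e.g. c (Evader) can still go to f. Fixed point.
Pursuer's winning region = {d, e}.

d, e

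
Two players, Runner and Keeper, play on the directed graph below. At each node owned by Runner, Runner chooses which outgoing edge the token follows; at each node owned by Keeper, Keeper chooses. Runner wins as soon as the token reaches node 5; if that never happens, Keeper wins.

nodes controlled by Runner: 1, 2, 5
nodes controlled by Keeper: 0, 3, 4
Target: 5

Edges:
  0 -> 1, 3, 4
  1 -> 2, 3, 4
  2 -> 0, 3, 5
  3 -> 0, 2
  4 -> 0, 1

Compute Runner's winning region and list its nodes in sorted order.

1, 2, 5

A0 = {5}
A1: add {2} — 2 (Runner) has 2→5.
A2: add {1} — 1 (Runner) has 1→2.
A3 = A2; e.g. 0 (Keeper) can still go to 3. Fixed point.
Runner's winning region = {1, 2, 5}.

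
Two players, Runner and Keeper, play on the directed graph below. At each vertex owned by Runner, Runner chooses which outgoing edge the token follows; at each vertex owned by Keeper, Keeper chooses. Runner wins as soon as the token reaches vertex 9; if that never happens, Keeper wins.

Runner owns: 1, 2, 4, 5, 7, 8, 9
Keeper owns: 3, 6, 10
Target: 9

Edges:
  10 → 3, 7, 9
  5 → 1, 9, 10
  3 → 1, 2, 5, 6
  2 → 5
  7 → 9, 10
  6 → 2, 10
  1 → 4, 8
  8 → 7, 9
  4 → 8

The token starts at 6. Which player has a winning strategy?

A0 = {9}
A1: add {5, 7, 8} — 5 (Runner) has 5→9; 7 (Runner) has 7→9; 8 (Runner) has 8→9.
A2: add {1, 2, 4} — 1 (Runner) has 1→8; 2 (Runner) has 2→5; 4 (Runner) has 4→8.
A3 = A2; e.g. 3 (Keeper) can still go to 6. Fixed point.
6 never enters the attractor, so Keeper can avoid the target forever.

Keeper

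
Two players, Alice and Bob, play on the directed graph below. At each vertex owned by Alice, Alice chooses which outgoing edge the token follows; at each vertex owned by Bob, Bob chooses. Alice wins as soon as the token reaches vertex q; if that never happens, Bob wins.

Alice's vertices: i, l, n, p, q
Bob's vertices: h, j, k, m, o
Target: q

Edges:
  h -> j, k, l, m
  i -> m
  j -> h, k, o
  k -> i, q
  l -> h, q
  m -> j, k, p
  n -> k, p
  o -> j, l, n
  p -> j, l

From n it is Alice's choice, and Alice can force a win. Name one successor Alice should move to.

p

A0 = {q}
A1: add {l} — l (Alice) has l→q.
A2: add {p} — p (Alice) has p→l.
A3: add {n} — n (Alice) has n→p.
A4 = A3; e.g. h (Bob) can still go to j. Fixed point.
From n, successor p is in the attractor (rank 2); the other successor k is not.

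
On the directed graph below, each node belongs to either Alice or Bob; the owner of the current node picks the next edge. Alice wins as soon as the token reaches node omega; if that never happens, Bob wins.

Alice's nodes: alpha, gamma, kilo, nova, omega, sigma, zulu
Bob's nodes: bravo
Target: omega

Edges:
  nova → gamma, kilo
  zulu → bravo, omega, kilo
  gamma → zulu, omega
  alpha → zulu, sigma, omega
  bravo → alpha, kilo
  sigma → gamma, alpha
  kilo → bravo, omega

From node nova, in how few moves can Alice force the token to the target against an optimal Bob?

A0 = {omega}
A1: add {alpha, gamma, kilo, zulu} — zulu (Alice) has zulu→omega; gamma (Alice) has gamma→omega; alpha (Alice) has alpha→omega; kilo (Alice) has kilo→omega.
A2: add {bravo, nova, sigma} — nova (Alice) has nova→gamma; bravo (Bob): all of {alpha, kilo} already in; sigma (Alice) has sigma→gamma.
A2 = all vertices. Fixed point.
nova enters the attractor at level 2, so Alice can force the target in 2 moves from there.

2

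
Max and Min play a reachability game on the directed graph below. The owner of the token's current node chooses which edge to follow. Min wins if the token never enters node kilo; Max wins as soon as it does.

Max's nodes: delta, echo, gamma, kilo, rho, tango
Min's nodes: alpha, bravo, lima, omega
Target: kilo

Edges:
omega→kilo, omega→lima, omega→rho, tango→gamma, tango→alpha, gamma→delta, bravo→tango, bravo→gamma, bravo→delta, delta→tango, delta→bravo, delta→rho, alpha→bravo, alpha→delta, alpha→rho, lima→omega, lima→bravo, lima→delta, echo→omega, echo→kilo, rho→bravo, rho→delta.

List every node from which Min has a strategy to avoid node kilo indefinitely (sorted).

alpha, bravo, delta, gamma, lima, omega, rho, tango

A0 = {kilo}
A1: add {echo} — echo (Max) has echo→kilo.
A2 = A1; e.g. omega (Min) can still go to lima. Fixed point.
Max's attractor = {echo, kilo}; Min avoids the target exactly from the complement.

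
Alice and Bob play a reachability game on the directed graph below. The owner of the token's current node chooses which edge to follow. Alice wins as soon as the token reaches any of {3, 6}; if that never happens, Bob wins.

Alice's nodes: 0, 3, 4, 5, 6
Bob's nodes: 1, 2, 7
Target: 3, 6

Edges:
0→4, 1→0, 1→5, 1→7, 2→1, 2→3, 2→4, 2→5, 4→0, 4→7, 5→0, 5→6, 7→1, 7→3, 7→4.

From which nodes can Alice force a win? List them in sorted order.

3, 5, 6

A0 = {3, 6}
A1: add {5} — 5 (Alice) has 5→6.
A2 = A1; e.g. 0 (Alice) has no edge into A1. Fixed point.
Alice's winning region = {3, 5, 6}.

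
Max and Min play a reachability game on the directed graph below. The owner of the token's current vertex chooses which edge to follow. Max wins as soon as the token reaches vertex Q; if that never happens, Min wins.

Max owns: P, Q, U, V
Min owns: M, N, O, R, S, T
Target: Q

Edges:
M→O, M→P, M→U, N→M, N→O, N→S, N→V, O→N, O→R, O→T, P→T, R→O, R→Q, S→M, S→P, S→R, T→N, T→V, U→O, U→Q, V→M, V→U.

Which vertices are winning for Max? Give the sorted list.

A0 = {Q}
A1: add {U} — U (Max) has U→Q.
A2: add {V} — V (Max) has V→U.
A3 = A2; e.g. M (Min) can still go to O. Fixed point.
Max's winning region = {Q, U, V}.

Q, U, V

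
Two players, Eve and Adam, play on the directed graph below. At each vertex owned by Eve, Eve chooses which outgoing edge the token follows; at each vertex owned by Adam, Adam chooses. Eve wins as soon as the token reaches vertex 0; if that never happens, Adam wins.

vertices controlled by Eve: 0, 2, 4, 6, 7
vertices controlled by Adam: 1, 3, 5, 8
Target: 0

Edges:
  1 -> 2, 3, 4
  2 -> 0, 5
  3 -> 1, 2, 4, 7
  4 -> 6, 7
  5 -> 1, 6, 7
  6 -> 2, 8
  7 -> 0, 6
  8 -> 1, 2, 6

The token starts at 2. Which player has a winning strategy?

A0 = {0}
A1: add {2, 7} — 2 (Eve) has 2→0; 7 (Eve) has 7→0.
2 ∈ A1, so Eve can force the target.

Eve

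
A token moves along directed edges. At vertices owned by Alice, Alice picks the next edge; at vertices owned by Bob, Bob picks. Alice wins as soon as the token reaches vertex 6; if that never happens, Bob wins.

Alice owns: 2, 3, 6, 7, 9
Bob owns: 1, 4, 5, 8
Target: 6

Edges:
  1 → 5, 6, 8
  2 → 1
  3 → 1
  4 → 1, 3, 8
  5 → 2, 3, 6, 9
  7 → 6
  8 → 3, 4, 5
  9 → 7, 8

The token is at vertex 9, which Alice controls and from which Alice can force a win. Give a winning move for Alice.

7

A0 = {6}
A1: add {7} — 7 (Alice) has 7→6.
A2: add {9} — 9 (Alice) has 9→7.
A3 = A2; e.g. 1 (Bob) can still go to 5. Fixed point.
From 9, successor 7 is in the attractor (rank 1); the other successor 8 is not.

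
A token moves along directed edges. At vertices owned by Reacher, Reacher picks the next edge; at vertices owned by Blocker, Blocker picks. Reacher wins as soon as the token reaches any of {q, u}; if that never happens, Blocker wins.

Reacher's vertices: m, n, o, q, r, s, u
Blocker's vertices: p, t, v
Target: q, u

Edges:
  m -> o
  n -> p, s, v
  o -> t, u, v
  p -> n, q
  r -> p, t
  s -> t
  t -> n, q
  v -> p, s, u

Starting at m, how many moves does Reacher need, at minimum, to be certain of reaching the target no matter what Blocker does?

A0 = {q, u}
A1: add {o} — o (Reacher) has o→u.
A2: add {m} — m (Reacher) has m→o.
A3 = A2; e.g. n (Reacher) has no edge into A2. Fixed point.
m enters the attractor at level 2, so Reacher can force the target in 2 moves from there.

2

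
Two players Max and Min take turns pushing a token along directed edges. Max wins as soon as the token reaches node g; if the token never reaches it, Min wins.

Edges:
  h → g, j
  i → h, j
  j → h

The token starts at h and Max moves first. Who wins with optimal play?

Max

Track states (vertex, player-to-move).
A0 = {(g,Max), (g,Min)}
A1: add {(h,Max)}.
(h,Max) ∈ A1 ⇒ Max forces the target.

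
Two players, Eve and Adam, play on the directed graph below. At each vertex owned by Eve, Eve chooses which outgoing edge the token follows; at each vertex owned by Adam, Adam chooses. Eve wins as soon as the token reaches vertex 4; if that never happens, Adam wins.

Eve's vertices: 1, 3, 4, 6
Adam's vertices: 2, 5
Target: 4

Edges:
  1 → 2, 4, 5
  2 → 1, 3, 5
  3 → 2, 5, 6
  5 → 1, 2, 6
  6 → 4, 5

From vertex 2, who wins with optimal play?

A0 = {4}
A1: add {1, 6} — 1 (Eve) has 1→4; 6 (Eve) has 6→4.
A2: add {3} — 3 (Eve) has 3→6.
A3 = A2; e.g. 2 (Adam) can still go to 5. Fixed point.
2 never enters the attractor, so Adam can avoid the target forever.

Adam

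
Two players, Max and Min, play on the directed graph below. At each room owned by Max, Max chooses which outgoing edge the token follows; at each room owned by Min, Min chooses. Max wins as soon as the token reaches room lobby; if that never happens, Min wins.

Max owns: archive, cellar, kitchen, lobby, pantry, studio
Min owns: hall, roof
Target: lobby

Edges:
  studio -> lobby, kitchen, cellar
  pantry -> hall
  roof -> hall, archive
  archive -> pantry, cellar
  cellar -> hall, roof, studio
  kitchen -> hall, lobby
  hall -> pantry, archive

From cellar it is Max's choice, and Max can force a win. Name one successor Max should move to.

studio

A0 = {lobby}
A1: add {kitchen, studio} — kitchen (Max) has kitchen→lobby; studio (Max) has studio→lobby.
A2: add {cellar} — cellar (Max) has cellar→studio.
A3: add {archive} — archive (Max) has archive→cellar.
A4 = A3; e.g. pantry (Max) has no edge into A3. Fixed point.
From cellar, successor studio is in the attractor (rank 1); the other successors hall, roof are not.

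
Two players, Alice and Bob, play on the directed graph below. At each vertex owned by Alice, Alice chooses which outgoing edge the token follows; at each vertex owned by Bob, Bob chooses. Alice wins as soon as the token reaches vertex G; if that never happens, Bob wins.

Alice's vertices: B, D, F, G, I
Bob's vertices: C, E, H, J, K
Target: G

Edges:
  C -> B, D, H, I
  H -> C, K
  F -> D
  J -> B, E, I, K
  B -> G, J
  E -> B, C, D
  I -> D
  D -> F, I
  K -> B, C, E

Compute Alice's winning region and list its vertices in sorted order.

A0 = {G}
A1: add {B} — B (Alice) has B→G.
A2 = A1; e.g. C (Bob) can still go to D. Fixed point.
Alice's winning region = {B, G}.

B, G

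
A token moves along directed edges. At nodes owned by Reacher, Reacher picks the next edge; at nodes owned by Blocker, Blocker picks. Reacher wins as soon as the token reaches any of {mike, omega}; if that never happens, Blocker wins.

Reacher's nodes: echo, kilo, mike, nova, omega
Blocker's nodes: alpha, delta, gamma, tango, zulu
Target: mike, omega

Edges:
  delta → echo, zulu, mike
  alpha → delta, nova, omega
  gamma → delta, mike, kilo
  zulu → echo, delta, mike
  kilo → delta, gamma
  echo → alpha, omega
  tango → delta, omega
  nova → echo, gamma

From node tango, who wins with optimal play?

Blocker

A0 = {mike, omega}
A1: add {echo} — echo (Reacher) has echo→omega.
A2: add {nova} — nova (Reacher) has nova→echo.
A3 = A2; e.g. delta (Blocker) can still go to zulu. Fixed point.
tango never enters the attractor, so Blocker can avoid the target forever.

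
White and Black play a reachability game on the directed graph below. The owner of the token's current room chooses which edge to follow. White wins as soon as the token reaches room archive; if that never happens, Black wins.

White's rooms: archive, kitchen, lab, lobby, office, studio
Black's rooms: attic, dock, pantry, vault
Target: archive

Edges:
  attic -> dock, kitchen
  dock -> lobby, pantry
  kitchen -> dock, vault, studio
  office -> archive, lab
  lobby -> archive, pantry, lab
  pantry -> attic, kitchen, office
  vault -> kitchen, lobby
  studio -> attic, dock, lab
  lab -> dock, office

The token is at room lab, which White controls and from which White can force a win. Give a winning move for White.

A0 = {archive}
A1: add {lobby, office} — office (White) has office→archive; lobby (White) has lobby→archive.
A2: add {lab} — lab (White) has lab→office.
A3: add {studio} — studio (White) has studio→lab.
A4: add {kitchen} — kitchen (White) has kitchen→studio.
A5: add {vault} — vault (Black): all of {kitchen, lobby} already in.
A6 = A5; e.g. attic (Black) can still go to dock. Fixed point.
From lab, successor office is in the attractor (rank 1); the other successor dock is not.

office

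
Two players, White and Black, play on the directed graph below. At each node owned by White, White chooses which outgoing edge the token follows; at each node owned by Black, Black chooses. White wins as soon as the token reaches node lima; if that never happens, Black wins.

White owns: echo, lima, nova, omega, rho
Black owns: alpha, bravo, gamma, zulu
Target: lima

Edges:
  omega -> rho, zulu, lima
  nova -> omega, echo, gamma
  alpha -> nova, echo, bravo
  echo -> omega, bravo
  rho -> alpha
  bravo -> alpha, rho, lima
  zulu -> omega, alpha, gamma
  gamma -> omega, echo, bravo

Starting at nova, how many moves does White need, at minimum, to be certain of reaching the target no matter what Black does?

A0 = {lima}
A1: add {omega} — omega (White) has omega→lima.
A2: add {echo, nova} — nova (White) has nova→omega; echo (White) has echo→omega.
A3 = A2; e.g. alpha (Black) can still go to bravo. Fixed point.
nova enters the attractor at level 2, so White can force the target in 2 moves from there.

2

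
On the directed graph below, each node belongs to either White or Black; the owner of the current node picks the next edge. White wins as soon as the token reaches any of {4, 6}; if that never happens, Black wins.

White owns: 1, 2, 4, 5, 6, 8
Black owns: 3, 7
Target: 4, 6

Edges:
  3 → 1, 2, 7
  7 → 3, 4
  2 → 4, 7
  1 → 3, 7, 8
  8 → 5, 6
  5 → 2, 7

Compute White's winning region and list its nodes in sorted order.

A0 = {4, 6}
A1: add {2, 8} — 2 (White) has 2→4; 8 (White) has 8→6.
A2: add {1, 5} — 1 (White) has 1→8; 5 (White) has 5→2.
A3 = A2; e.g. 3 (Black) can still go to 7. Fixed point.
White's winning region = {1, 2, 4, 5, 6, 8}.

1, 2, 4, 5, 6, 8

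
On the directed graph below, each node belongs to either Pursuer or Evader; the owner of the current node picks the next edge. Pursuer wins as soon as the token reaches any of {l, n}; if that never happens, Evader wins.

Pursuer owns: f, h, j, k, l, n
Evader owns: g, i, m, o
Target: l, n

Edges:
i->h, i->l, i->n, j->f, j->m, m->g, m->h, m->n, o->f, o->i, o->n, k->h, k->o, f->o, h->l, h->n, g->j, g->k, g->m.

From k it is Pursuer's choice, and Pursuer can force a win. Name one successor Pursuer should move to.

h

A0 = {l, n}
A1: add {h} — h (Pursuer) has h→l.
A2: add {i, k} — i (Evader): all of {h, l, n} already in; k (Pursuer) has k→h.
A3 = A2; e.g. f (Pursuer) has no edge into A2. Fixed point.
From k, successor h is in the attractor (rank 1); the other successor o is not.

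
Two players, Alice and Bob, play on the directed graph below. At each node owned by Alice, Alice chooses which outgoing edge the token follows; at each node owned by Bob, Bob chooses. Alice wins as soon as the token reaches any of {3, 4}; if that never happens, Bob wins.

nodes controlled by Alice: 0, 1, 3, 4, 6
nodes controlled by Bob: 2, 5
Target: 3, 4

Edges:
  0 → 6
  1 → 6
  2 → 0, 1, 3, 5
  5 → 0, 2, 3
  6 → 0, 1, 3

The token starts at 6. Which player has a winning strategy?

A0 = {3, 4}
A1: add {6} — 6 (Alice) has 6→3.
6 ∈ A1, so Alice can force the target.

Alice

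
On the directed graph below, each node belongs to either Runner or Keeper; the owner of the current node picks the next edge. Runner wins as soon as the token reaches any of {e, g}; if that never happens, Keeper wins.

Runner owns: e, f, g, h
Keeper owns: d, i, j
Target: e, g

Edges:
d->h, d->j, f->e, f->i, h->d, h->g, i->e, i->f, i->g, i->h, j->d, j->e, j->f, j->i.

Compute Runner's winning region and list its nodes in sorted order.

A0 = {e, g}
A1: add {f, h} — f (Runner) has f→e; h (Runner) has h→g.
A2: add {i} — i (Keeper): all of {e, f, g, h} already in.
A3 = A2; e.g. d (Keeper) can still go to j. Fixed point.
Runner's winning region = {e, f, g, h, i}.

e, f, g, h, i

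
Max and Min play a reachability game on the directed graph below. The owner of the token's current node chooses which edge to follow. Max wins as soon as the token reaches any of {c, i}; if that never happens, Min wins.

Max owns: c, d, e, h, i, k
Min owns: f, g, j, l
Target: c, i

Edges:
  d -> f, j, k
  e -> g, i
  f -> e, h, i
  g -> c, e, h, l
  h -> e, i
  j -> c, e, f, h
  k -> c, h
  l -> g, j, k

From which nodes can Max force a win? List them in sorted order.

c, d, e, f, h, i, j, k

A0 = {c, i}
A1: add {e, h, k} — e (Max) has e→i; h (Max) has h→i; k (Max) has k→c.
A2: add {d, f} — d (Max) has d→k; f (Min): all of {e, h, i} already in.
A3: add {j} — j (Min): all of {c, e, f, h} already in.
A4 = A3; e.g. g (Min) can still go to l. Fixed point.
Max's winning region = {c, d, e, f, h, i, j, k}.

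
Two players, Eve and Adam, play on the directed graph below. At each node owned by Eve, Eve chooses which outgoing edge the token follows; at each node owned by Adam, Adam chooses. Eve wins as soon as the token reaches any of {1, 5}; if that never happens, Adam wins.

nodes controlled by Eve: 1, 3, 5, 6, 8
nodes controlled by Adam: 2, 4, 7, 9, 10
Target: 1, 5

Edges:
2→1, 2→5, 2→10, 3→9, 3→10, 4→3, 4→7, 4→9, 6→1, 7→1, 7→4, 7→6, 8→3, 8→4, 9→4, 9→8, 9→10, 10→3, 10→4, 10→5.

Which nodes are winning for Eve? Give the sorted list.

A0 = {1, 5}
A1: add {6} — 6 (Eve) has 6→1.
A2 = A1; e.g. 2 (Adam) can still go to 10. Fixed point.
Eve's winning region = {1, 5, 6}.

1, 5, 6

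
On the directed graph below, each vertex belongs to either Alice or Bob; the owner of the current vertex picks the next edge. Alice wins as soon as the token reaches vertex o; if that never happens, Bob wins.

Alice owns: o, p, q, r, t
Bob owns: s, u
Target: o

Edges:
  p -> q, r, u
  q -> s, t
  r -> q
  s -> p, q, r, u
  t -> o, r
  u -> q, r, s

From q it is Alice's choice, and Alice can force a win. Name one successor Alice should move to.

A0 = {o}
A1: add {t} — t (Alice) has t→o.
A2: add {q} — q (Alice) has q→t.
A3: add {p, r} — p (Alice) has p→q; r (Alice) has r→q.
A4 = A3; e.g. s (Bob) can still go to u. Fixed point.
From q, successor t is in the attractor (rank 1); the other successor s is not.

t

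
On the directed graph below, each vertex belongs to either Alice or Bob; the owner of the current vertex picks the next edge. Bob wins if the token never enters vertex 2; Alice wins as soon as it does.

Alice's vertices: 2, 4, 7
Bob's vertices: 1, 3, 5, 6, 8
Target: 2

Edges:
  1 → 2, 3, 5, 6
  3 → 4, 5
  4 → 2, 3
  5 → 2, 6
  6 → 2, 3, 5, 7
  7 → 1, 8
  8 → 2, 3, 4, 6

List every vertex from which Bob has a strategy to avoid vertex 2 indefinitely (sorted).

A0 = {2}
A1: add {4} — 4 (Alice) has 4→2.
A2 = A1; e.g. 1 (Bob) can still go to 3. Fixed point.
Alice's attractor = {2, 4}; Bob avoids the target exactly from the complement.

1, 3, 5, 6, 7, 8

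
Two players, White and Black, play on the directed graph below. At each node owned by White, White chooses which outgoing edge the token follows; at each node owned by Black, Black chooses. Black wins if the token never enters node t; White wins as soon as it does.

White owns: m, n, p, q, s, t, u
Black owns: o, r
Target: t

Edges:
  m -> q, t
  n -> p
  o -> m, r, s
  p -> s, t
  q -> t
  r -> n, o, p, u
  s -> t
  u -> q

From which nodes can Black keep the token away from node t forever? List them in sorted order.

o, r

A0 = {t}
A1: add {m, p, q, s} — m (White) has m→t; p (White) has p→t; q (White) has q→t; s (White) has s→t.
A2: add {n, u} — n (White) has n→p; u (White) has u→q.
A3 = A2; e.g. o (Black) can still go to r. Fixed point.
White's attractor = {m, n, p, q, s, t, u}; Black avoids the target exactly from the complement.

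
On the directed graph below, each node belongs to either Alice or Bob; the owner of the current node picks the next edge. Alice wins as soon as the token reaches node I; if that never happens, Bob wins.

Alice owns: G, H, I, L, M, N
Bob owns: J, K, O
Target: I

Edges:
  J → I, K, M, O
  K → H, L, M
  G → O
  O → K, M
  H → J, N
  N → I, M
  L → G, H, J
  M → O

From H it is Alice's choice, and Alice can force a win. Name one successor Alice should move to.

A0 = {I}
A1: add {N} — N (Alice) has N→I.
A2: add {H} — H (Alice) has H→N.
A3: add {L} — L (Alice) has L→H.
A4 = A3; e.g. G (Alice) has no edge into A3. Fixed point.
From H, successor N is in the attractor (rank 1); the other successor J is not.

N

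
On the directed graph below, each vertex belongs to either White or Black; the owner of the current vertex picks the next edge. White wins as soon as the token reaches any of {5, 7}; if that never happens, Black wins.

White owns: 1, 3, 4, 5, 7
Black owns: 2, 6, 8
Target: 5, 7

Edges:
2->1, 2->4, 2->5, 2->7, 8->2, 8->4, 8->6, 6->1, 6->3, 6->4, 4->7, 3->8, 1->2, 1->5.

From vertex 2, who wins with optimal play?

White

A0 = {5, 7}
A1: add {1, 4} — 1 (White) has 1→5; 4 (White) has 4→7.
A2: add {2} — 2 (Black): all of {1, 4, 5, 7} already in.
A3 = A2; e.g. 3 (White) has no edge into A2. Fixed point.
2 ∈ A2, so White can force the target.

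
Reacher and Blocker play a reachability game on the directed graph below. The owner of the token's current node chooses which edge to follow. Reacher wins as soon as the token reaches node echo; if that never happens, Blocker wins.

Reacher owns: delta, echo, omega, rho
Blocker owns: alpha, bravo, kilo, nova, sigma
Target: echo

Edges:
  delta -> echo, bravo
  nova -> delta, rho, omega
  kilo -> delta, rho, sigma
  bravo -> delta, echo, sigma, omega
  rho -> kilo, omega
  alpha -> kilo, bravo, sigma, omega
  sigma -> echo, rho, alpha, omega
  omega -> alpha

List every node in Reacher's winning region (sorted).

A0 = {echo}
A1: add {delta} — delta (Reacher) has delta→echo.
A2 = A1; e.g. nova (Blocker) can still go to rho. Fixed point.
Reacher's winning region = {delta, echo}.

delta, echo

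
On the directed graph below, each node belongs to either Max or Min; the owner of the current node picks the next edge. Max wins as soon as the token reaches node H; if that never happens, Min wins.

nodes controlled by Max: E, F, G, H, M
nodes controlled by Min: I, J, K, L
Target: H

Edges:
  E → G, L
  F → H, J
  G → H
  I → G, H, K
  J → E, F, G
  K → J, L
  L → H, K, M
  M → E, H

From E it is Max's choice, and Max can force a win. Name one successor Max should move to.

G

A0 = {H}
A1: add {F, G, M} — F (Max) has F→H; G (Max) has G→H; M (Max) has M→H.
A2: add {E} — E (Max) has E→G.
A3: add {J} — J (Min): all of {E, F, G} already in.
A4 = A3; e.g. I (Min) can still go to K. Fixed point.
From E, successor G is in the attractor (rank 1); the other successor L is not.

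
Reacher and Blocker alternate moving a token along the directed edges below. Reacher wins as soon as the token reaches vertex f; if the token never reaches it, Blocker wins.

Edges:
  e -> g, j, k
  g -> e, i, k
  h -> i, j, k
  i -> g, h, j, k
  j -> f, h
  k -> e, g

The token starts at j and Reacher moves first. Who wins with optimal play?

Reacher

Track states (vertex, player-to-move).
A0 = {(f,Reacher), (f,Blocker)}
A1: add {(j,Reacher)}.
(j,Reacher) ∈ A1 ⇒ Reacher forces the target.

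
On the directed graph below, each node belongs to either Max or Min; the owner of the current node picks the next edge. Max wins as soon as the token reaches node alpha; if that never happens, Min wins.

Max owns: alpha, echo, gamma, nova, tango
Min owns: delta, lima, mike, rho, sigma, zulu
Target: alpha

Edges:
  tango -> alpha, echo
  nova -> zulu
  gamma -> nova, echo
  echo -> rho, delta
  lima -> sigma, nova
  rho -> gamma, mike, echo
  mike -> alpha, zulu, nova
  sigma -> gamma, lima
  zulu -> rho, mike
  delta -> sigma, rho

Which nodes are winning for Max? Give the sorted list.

alpha, tango

A0 = {alpha}
A1: add {tango} — tango (Max) has tango→alpha.
A2 = A1; e.g. gamma (Max) has no edge into A1. Fixed point.
Max's winning region = {alpha, tango}.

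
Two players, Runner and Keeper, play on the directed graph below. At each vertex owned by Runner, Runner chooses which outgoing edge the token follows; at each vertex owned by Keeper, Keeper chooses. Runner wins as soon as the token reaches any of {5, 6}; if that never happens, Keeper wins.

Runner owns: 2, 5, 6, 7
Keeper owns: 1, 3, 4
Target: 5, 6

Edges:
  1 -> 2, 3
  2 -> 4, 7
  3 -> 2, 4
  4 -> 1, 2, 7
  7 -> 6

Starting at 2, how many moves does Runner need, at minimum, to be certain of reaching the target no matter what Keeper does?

A0 = {5, 6}
A1: add {7} — 7 (Runner) has 7→6.
A2: add {2} — 2 (Runner) has 2→7.
A3 = A2; e.g. 1 (Keeper) can still go to 3. Fixed point.
2 enters the attractor at level 2, so Runner can force the target in 2 moves from there.

2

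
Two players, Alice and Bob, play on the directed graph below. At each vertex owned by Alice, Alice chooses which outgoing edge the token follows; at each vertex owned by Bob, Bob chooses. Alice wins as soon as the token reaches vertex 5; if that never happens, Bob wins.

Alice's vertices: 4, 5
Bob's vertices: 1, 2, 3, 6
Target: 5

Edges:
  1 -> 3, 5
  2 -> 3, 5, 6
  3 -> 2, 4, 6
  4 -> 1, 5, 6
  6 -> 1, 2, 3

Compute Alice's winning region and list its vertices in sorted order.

A0 = {5}
A1: add {4} — 4 (Alice) has 4→5.
A2 = A1; e.g. 1 (Bob) can still go to 3. Fixed point.
Alice's winning region = {4, 5}.

4, 5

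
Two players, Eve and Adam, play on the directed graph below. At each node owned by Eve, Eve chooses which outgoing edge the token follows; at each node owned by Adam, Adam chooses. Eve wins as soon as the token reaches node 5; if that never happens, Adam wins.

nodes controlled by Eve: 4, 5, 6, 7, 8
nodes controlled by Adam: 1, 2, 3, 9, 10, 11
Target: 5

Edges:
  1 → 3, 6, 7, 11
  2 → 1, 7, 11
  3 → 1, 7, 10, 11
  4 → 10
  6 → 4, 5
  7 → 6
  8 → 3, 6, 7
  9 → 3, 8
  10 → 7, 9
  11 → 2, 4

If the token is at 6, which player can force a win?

Eve

A0 = {5}
A1: add {6} — 6 (Eve) has 6→5.
6 ∈ A1, so Eve can force the target.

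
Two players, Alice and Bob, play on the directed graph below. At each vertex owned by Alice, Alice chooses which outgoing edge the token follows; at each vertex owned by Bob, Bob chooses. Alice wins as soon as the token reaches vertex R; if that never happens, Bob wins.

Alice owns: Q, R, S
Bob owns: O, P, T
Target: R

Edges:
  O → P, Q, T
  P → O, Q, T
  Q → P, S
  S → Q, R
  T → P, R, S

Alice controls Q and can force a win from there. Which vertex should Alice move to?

A0 = {R}
A1: add {S} — S (Alice) has S→R.
A2: add {Q} — Q (Alice) has Q→S.
A3 = A2; e.g. O (Bob) can still go to P. Fixed point.
From Q, successor S is in the attractor (rank 1); the other successor P is not.

S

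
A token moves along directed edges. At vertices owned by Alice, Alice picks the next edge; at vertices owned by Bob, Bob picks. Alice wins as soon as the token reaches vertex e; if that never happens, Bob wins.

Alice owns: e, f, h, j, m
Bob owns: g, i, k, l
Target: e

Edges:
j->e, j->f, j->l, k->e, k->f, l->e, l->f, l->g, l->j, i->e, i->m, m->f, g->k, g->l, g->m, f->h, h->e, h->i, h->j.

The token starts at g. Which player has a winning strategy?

A0 = {e}
A1: add {h, j} — h (Alice) has h→e; j (Alice) has j→e.
A2: add {f} — f (Alice) has f→h.
A3: add {k, m} — k (Bob): all of {e, f} already in; m (Alice) has m→f.
A4: add {i} — i (Bob): all of {e, m} already in.
A5 = A4; e.g. g (Bob) can still go to l. Fixed point.
g never enters the attractor, so Bob can avoid the target forever.

Bob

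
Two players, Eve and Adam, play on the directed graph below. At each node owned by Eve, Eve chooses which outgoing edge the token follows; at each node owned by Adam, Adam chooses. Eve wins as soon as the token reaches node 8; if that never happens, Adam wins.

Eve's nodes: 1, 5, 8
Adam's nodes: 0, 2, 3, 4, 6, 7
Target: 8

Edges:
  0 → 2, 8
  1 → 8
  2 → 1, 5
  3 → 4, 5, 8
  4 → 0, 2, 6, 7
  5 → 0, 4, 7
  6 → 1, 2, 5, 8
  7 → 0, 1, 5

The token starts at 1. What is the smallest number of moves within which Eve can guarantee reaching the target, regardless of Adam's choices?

A0 = {8}
A1: add {1} — 1 (Eve) has 1→8.
A2 = A1; e.g. 0 (Adam) can still go to 2. Fixed point.
1 enters the attractor at level 1, so Eve can force the target in 1 move from there.

1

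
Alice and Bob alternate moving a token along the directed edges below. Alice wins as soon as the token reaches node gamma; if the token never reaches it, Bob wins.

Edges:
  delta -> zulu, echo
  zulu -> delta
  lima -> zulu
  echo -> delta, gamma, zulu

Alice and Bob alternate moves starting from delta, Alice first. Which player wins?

Bob

Track states (vertex, player-to-move).
A0 = {(gamma,Alice), (gamma,Bob)}
A1: add {(echo,Alice)}.
A2 = A1; e.g. (delta,Alice) stays out. (delta,Alice) never enters ⇒ Bob avoids the target.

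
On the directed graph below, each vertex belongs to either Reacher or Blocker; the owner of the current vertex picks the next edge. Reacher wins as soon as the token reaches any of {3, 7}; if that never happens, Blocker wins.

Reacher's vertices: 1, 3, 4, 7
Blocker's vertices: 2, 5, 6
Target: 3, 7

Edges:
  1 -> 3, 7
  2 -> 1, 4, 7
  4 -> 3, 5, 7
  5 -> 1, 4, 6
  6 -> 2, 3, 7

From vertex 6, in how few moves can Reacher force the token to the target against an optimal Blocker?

3

A0 = {3, 7}
A1: add {1, 4} — 1 (Reacher) has 1→3; 4 (Reacher) has 4→3.
A2: add {2} — 2 (Blocker): all of {1, 4, 7} already in.
A3: add {6} — 6 (Blocker): all of {2, 3, 7} already in.
6 enters the attractor at level 3, so Reacher can force the target in 3 moves from there.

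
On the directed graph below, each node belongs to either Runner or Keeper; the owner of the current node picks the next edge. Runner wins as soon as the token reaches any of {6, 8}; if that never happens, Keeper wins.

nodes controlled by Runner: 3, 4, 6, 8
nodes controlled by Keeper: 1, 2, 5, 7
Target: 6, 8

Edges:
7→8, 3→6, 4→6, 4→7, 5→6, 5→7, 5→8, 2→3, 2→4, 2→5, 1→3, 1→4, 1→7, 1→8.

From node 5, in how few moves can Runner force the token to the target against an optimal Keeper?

A0 = {6, 8}
A1: add {3, 4, 7} — 3 (Runner) has 3→6; 4 (Runner) has 4→6; 7 (Keeper): all of {8} already in.
A2: add {1, 5} — 1 (Keeper): all of {3, 4, 7, 8} already in; 5 (Keeper): all of {6, 7, 8} already in.
5 enters the attractor at level 2, so Runner can force the target in 2 moves from there.

2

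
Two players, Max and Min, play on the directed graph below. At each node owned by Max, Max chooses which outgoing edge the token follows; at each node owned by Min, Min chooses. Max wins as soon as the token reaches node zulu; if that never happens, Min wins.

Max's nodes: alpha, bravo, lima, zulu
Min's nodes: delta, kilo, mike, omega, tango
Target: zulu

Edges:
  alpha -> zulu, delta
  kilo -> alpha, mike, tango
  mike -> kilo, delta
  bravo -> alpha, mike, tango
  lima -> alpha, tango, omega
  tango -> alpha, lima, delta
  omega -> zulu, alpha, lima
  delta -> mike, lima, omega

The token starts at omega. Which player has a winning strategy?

A0 = {zulu}
A1: add {alpha} — alpha (Max) has alpha→zulu.
A2: add {bravo, lima} — bravo (Max) has bravo→alpha; lima (Max) has lima→alpha.
A3: add {omega} — omega (Min): all of {zulu, alpha, lima} already in.
A4 = A3; e.g. kilo (Min) can still go to mike. Fixed point.
omega ∈ A3, so Max can force the target.

Max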